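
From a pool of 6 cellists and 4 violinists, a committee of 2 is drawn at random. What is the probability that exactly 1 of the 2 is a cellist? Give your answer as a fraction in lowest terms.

8/15

The sample space is all 2-subsets of the 10: C(10,2) = 45.
Selections with exactly 1 cellist: choose 1 of the 6 cellists and 1 of the 4 violinists, C(6,1)·C(4,1) = 6·4 = 24.
Probability = 24/45 = 8/15.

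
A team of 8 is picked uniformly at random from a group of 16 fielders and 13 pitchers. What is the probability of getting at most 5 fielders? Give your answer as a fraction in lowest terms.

24517/30015

Total selections: C(29,8) = 4292145.
Count the complement (more than 5 fielders): C(16,6)·C(13,2) + C(16,7)·C(13,1) + C(16,8)·C(13,0) = 624624 + 148720 + 12870 = 786214.
Probability = 1 − 786214/4292145 = 3505931/4292145 = 24517/30015.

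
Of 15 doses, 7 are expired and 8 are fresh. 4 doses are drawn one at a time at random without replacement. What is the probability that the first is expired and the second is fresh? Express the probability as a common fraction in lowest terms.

Multiply the conditional probabilities at each draw: 7/15 · 8/14 = 56/210 = 4/15.

4/15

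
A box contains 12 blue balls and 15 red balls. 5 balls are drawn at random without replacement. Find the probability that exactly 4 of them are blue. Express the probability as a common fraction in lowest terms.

55/598

There are C(27,5) = 80730 ways to choose 5 from 27.
Selections with exactly 4 blue: choose 4 of the 12 blue and 1 of the 15 red, C(12,4)·C(15,1) = 495·15 = 7425.
Probability = 7425/80730 = 55/598.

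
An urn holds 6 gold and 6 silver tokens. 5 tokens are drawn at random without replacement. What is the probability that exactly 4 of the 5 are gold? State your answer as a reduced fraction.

5/44

Total number of selections: C(12,5) = 792.
Selections with exactly 4 gold: choose 4 of the 6 gold and 1 of the 6 silver, C(6,4)·C(6,1) = 15·6 = 90.
Probability = 90/792 = 5/44.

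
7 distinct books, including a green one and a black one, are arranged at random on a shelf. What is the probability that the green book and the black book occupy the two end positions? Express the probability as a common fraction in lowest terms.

There are 7! = 5040 arrangements.
Place the green book and the black book at the ends in 2 ways, arrange the remaining 5 in 5! = 120 ways: 2·120 = 240.
Probability = 240/5040 = 1/21.

1/21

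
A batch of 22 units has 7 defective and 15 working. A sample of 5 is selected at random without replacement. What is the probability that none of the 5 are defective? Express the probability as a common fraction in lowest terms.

There are C(22,5) = 26334 possible selections.
Selections with no defective (all working): C(15,5) = 3003.
Probability = 3003/26334 = 13/114.

13/114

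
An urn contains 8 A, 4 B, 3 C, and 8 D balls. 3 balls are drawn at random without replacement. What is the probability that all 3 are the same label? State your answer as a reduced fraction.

There are C(23,3) = 1771 ways to draw 3 balls.
All same label: C(8,3) + C(4,3) + C(3,3) + C(8,3) = 56 + 4 + 1 + 56 = 117.
Probability = 117/1771.

117/1771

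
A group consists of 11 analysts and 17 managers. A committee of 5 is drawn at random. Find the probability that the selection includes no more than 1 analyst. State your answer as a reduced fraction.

Total selections: C(28,5) = 98280.
Favorable selections (no more than 1 analyst): C(11,0)·C(17,5) + C(11,1)·C(17,4) = 6188 + 26180 = 32368.
Probability = 32368/98280 = 578/1755.

578/1755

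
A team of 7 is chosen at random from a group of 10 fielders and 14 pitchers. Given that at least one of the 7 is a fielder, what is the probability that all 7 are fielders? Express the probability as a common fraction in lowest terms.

Work in counts. Selections with at least one fielder: C(24,7) − C(14,7) = 346104 − 3432 = 342672.
Of those, selections where all 7 are fielders: C(10,7) = 120.
Conditional probability = 120/342672 = 5/14278.

5/14278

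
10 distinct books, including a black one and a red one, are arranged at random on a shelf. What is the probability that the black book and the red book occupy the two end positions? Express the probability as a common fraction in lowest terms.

There are 10! = 3628800 arrangements.
Place the black book and the red book at the ends in 2 ways, arrange the remaining 8 in 8! = 40320 ways: 2·40320 = 80640.
Probability = 80640/3628800 = 1/45.

1/45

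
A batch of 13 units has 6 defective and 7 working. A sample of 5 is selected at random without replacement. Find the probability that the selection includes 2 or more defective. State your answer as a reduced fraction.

There are C(13,5) = 1287 ways to choose the 5.
Count the complement (fewer than 2 defective): C(6,0)·C(7,5) + C(6,1)·C(7,4) = 21 + 210 = 231.
Probability = 1 − 231/1287 = 1056/1287 = 32/39.

32/39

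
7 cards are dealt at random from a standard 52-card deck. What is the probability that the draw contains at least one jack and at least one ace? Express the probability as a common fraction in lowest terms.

3105873/16723070

There are C(52,7) = 133784560 possible draws.
By inclusion-exclusion on the complements, draws missing all jacks or all aces: C(48,7) + C(48,7) − C(44,7) = 73629072 + 73629072 − 38320568 = 108937576.
So draws with at least one of each: 133784560 − 108937576 = 24846984, probability 24846984/133784560 = 3105873/16723070.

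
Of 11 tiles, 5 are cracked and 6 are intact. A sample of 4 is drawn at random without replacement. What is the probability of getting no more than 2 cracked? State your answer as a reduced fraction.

Total selections: C(11,4) = 330.
Count the complement (more than 2 cracked): C(5,3)·C(6,1) + C(5,4)·C(6,0) = 60 + 5 = 65.
Probability = 1 − 65/330 = 265/330 = 53/66.

53/66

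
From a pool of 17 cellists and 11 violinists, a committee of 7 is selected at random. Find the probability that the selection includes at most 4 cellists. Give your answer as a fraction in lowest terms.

401/690

There are C(28,7) = 1184040 ways to choose the 7.
Favorable selections (at most 4 cellists): C(17,0)·C(11,7) + C(17,1)·C(11,6) + C(17,2)·C(11,5) + C(17,3)·C(11,4) + C(17,4)·C(11,3) = 330 + 7854 + 62832 + 224400 + 392700 = 688116.
Probability = 688116/1184040 = 401/690.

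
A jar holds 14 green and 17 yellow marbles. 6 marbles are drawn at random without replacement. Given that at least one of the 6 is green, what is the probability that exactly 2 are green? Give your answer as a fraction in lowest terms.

476/1591

Work in counts. Selections with at least one green: C(31,6) − C(17,6) = 736281 − 12376 = 723905.
Of those, selections where exactly 2 are green: C(14,2)·C(17,4) = 91·2380 = 216580.
Conditional probability = 216580/723905 = 476/1591.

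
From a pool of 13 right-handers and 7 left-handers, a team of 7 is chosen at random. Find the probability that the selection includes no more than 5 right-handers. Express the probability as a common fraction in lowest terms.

1329/1615

There are C(20,7) = 77520 ways to choose the 7.
Count the complement (more than 5 right-handers): C(13,6)·C(7,1) + C(13,7)·C(7,0) = 12012 + 1716 = 13728.
Probability = 1 − 13728/77520 = 63792/77520 = 1329/1615.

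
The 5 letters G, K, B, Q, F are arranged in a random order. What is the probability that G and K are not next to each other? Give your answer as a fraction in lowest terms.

3/5

There are 5! = 120 arrangements.
Arrangements with G and K adjacent: 2·4! = 48.
So not adjacent: 120 − 48 = 72, probability 72/120 = 3/5.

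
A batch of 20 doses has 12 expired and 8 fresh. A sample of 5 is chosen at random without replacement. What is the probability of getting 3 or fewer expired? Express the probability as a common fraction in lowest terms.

224/323

There are C(20,5) = 15504 ways to choose the 5.
Count the complement (more than 3 expired): C(12,4)·C(8,1) + C(12,5)·C(8,0) = 3960 + 792 = 4752.
Probability = 1 − 4752/15504 = 10752/15504 = 224/323.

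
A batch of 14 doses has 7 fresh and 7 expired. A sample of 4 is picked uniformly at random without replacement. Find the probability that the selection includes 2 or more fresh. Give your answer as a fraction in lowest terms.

Total selections: C(14,4) = 1001.
Count the complement (fewer than 2 fresh): C(7,0)·C(7,4) + C(7,1)·C(7,3) = 35 + 245 = 280.
Probability = 1 − 280/1001 = 721/1001 = 103/143.

103/143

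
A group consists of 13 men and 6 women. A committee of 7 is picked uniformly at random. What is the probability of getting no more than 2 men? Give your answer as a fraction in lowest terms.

37/3876

There are C(19,7) = 50388 ways to choose the 7.
Favorable selections (no more than 2 men): C(13,1)·C(6,6) + C(13,2)·C(6,5) = 13 + 468 = 481.
Probability = 481/50388 = 37/3876.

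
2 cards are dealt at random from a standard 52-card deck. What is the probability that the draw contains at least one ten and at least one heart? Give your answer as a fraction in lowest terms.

There are C(52,2) = 1326 possible draws.
By inclusion-exclusion on the complements, draws missing all tens or all hearts: C(48,2) + C(39,2) − C(36,2) = 1128 + 741 − 630 = 1239.
So draws with at least one of each: 1326 − 1239 = 87, probability 87/1326 = 29/442.

29/442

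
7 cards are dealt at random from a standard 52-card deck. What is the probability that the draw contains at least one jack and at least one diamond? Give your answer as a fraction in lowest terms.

There are C(52,7) = 133784560 possible draws.
By inclusion-exclusion on the complements, draws missing all jacks or all diamonds: C(48,7) + C(39,7) − C(36,7) = 73629072 + 15380937 − 8347680 = 80662329.
So draws with at least one of each: 133784560 − 80662329 = 53122231, probability 53122231/133784560.

53122231/133784560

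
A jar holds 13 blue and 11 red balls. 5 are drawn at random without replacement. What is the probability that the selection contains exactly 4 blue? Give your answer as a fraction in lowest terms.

The sample space is all 5-subsets of the 24: C(24,5) = 42504.
Selections with exactly 4 blue: choose 4 of the 13 blue and 1 of the 11 red, C(13,4)·C(11,1) = 715·11 = 7865.
Probability = 7865/42504 = 715/3864.

715/3864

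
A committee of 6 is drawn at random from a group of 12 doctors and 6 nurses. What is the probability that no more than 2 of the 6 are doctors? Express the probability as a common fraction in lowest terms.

There are C(18,6) = 18564 ways to choose the 6.
Favorable selections (no more than 2 doctors): C(12,0)·C(6,6) + C(12,1)·C(6,5) + C(12,2)·C(6,4) = 1 + 72 + 990 = 1063.
Probability = 1063/18564.

1063/18564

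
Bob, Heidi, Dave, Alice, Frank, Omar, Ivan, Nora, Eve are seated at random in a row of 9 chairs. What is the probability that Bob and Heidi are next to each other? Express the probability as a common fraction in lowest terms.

2/9

There are 9! = 362880 arrangements.
Treat Bob and Heidi as a block: 8! arrangements of the blocks × 2 orders within the block = 2·40320 = 80640.
Probability = 80640/362880 = 2/9.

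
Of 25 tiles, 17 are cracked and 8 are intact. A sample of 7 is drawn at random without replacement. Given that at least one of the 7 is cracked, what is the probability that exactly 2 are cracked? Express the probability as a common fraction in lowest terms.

112/7069

Work in counts. Selections with at least one cracked: C(25,7) − C(8,7) = 480700 − 8 = 480692.
Of those, selections where exactly 2 are cracked: C(17,2)·C(8,5) = 136·56 = 7616.
Conditional probability = 7616/480692 = 112/7069.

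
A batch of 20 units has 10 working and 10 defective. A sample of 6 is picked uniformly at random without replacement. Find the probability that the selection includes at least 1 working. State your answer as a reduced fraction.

1285/1292

There are C(20,6) = 38760 ways to choose the 6.
Favorable selections (at least 1 working): C(10,1)·C(10,5) + C(10,2)·C(10,4) + C(10,3)·C(10,3) + C(10,4)·C(10,2) + C(10,5)·C(10,1) + C(10,6)·C(10,0) = 2520 + 9450 + 14400 + 9450 + 2520 + 210 = 38550.
Probability = 38550/38760 = 1285/1292.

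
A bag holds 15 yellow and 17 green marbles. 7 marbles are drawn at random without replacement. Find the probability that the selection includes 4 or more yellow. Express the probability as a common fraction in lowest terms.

3433/8091

There are C(32,7) = 3365856 ways to choose the 7.
Favorable selections (4 or more yellow): C(15,4)·C(17,3) + C(15,5)·C(17,2) + C(15,6)·C(17,1) + C(15,7)·C(17,0) = 928200 + 408408 + 85085 + 6435 = 1428128.
Probability = 1428128/3365856 = 3433/8091.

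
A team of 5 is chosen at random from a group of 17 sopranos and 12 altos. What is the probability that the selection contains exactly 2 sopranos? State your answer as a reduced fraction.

There are C(29,5) = 118755 ways to choose 5 from 29.
Selections with exactly 2 sopranos: choose 2 of the 17 sopranos and 3 of the 12 altos, C(17,2)·C(12,3) = 136·220 = 29920.
Probability = 29920/118755 = 5984/23751.

5984/23751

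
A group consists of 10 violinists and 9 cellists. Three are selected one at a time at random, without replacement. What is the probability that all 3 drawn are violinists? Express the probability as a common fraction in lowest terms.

40/323

Multiply the conditional probabilities at each draw: 10/19 · 9/18 · 8/17 = 720/5814 = 40/323.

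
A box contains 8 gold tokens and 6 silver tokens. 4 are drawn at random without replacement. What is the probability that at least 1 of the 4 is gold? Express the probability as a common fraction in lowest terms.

There are C(14,4) = 1001 ways to choose the 4.
The complement is all 4 are silver: C(6,4) = 15.
Probability = 1 − 15/1001 = 986/1001.

986/1001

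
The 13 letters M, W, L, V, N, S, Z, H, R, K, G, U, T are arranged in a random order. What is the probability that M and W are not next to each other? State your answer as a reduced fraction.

There are 13! = 6227020800 arrangements.
Arrangements with M and W adjacent: 2·12! = 958003200.
So not adjacent: 6227020800 − 958003200 = 5269017600, probability 5269017600/6227020800 = 11/13.

11/13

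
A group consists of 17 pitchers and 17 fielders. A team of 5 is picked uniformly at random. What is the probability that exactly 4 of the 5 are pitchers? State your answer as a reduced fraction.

There are C(34,5) = 278256 ways to choose 5 from 34.
Selections with exactly 4 pitchers: choose 4 of the 17 pitchers and 1 of the 17 fielders, C(17,4)·C(17,1) = 2380·17 = 40460.
Probability = 40460/278256 = 595/4092.

595/4092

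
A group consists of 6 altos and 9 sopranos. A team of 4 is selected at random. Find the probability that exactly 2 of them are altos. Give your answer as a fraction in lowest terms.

Total number of selections: C(15,4) = 1365.
Selections with exactly 2 altos: choose 2 of the 6 altos and 2 of the 9 sopranos, C(6,2)·C(9,2) = 15·36 = 540.
Probability = 540/1365 = 36/91.

36/91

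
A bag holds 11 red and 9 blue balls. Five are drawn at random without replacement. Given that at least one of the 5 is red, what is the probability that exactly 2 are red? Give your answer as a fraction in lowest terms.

70/233

Work in counts. Selections with at least one red: C(20,5) − C(9,5) = 15504 − 126 = 15378.
Of those, selections where exactly 2 are red: C(11,2)·C(9,3) = 55·84 = 4620.
Conditional probability = 4620/15378 = 70/233.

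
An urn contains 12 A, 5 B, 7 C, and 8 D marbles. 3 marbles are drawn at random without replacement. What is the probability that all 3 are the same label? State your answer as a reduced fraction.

321/4960

There are C(32,3) = 4960 ways to draw 3 marbles.
All same label: C(12,3) + C(5,3) + C(7,3) + C(8,3) = 220 + 10 + 35 + 56 = 321.
Probability = 321/4960.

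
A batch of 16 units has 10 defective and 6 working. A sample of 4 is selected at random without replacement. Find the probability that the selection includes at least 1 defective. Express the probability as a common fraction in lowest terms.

361/364

Total selections: C(16,4) = 1820.
The complement is all 4 are working: C(6,4) = 15.
Probability = 1 − 15/1820 = 1805/1820 = 361/364.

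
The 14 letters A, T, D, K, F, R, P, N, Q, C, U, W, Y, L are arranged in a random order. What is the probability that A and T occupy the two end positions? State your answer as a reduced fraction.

1/91

There are 14! = 87178291200 arrangements.
Place A and T at the ends in 2 ways, arrange the remaining 12 in 12! = 479001600 ways: 2·479001600 = 958003200.
Probability = 958003200/87178291200 = 1/91.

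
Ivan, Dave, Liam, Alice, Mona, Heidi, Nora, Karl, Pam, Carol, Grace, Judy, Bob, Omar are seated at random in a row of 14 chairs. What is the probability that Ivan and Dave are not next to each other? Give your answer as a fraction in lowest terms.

There are 14! = 87178291200 arrangements.
Arrangements with Ivan and Dave adjacent: 2·13! = 12454041600.
So not adjacent: 87178291200 − 12454041600 = 74724249600, probability 74724249600/87178291200 = 6/7.

6/7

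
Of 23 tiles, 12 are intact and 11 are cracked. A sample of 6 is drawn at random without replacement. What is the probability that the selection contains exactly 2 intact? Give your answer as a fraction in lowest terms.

660/3059

Total number of selections: C(23,6) = 100947.
Selections with exactly 2 intact: choose 2 of the 12 intact and 4 of the 11 cracked, C(12,2)·C(11,4) = 66·330 = 21780.
Probability = 21780/100947 = 660/3059.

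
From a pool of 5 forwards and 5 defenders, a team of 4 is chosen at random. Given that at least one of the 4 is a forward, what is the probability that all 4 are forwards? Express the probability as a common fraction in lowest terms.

1/41

Work in counts. Selections with at least one forward: C(10,4) − C(5,4) = 210 − 5 = 205.
Of those, selections where all 4 are forwards: C(5,4) = 5.
Conditional probability = 5/205 = 1/41.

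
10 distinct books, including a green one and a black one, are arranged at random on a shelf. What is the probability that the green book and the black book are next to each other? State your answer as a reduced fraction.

There are 10! = 3628800 arrangements.
Treat the green book and the black book as a block: 9! arrangements of the blocks × 2 orders within the block = 2·362880 = 725760.
Probability = 725760/3628800 = 1/5.

1/5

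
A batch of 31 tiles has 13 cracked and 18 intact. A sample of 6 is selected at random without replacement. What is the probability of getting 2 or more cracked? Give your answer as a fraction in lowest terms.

2221/2697

There are C(31,6) = 736281 ways to choose the 6.
Count the complement (fewer than 2 cracked): C(13,0)·C(18,6) + C(13,1)·C(18,5) = 18564 + 111384 = 129948.
Probability = 1 − 129948/736281 = 606333/736281 = 2221/2697.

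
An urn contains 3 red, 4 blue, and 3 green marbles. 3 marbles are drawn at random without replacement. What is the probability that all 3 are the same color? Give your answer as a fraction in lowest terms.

1/20

There are C(10,3) = 120 ways to draw 3 marbles.
All same color: C(3,3) + C(4,3) + C(3,3) = 1 + 4 + 1 = 6.
Probability = 6/120 = 1/20.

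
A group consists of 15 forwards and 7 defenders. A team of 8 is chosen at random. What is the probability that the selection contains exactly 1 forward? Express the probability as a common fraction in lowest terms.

Total number of selections: C(22,8) = 319770.
Selections with exactly 1 forward: choose 1 of the 15 forwards and 7 of the 7 defenders, C(15,1)·C(7,7) = 15·1 = 15.
Probability = 15/319770 = 1/21318.

1/21318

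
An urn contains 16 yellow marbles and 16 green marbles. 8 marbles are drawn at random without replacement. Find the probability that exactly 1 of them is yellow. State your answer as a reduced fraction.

Total number of selections: C(32,8) = 10518300.
Selections with exactly 1 yellow: choose 1 of the 16 yellow and 7 of the 16 green, C(16,1)·C(16,7) = 16·11440 = 183040.
Probability = 183040/10518300 = 704/40455.

704/40455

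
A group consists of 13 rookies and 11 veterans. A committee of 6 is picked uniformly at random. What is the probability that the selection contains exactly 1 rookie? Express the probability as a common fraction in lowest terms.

39/874

There are C(24,6) = 134596 ways to choose 6 from 24.
Selections with exactly 1 rookie: choose 1 of the 13 rookies and 5 of the 11 veterans, C(13,1)·C(11,5) = 13·462 = 6006.
Probability = 6006/134596 = 39/874.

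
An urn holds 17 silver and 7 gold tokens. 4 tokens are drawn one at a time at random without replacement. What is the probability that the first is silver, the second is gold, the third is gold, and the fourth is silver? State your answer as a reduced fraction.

34/759

Multiply the conditional probabilities at each draw: 17/24 · 7/23 · 6/22 · 16/21 = 11424/255024 = 34/759.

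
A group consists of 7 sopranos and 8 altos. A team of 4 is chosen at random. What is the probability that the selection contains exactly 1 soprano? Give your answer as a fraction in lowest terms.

56/195

There are C(15,4) = 1365 ways to choose 4 from 15.
Selections with exactly 1 soprano: choose 1 of the 7 sopranos and 3 of the 8 altos, C(7,1)·C(8,3) = 7·56 = 392.
Probability = 392/1365 = 56/195.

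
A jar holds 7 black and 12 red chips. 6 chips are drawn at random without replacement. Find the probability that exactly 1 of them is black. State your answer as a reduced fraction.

Total number of selections: C(19,6) = 27132.
Selections with exactly 1 black: choose 1 of the 7 black and 5 of the 12 red, C(7,1)·C(12,5) = 7·792 = 5544.
Probability = 5544/27132 = 66/323.

66/323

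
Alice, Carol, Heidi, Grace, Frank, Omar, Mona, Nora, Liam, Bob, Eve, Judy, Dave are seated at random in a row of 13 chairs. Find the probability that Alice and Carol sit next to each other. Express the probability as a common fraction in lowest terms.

2/13

There are 13! = 6227020800 arrangements.
Treat Alice and Carol as a block: 12! arrangements of the blocks × 2 orders within the block = 2·479001600 = 958003200.
Probability = 958003200/6227020800 = 2/13.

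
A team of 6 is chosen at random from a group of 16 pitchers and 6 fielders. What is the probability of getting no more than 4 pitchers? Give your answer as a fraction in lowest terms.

Total selections: C(22,6) = 74613.
Favorable selections (no more than 4 pitchers): C(16,0)·C(6,6) + C(16,1)·C(6,5) + C(16,2)·C(6,4) + C(16,3)·C(6,3) + C(16,4)·C(6,2) = 1 + 96 + 1800 + 11200 + 27300 = 40397.
Probability = 40397/74613 = 5771/10659.

5771/10659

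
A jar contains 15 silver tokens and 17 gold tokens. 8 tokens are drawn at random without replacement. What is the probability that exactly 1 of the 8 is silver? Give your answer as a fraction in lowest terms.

374/13485

Total number of selections: C(32,8) = 10518300.
Selections with exactly 1 silver: choose 1 of the 15 silver and 7 of the 17 gold, C(15,1)·C(17,7) = 15·19448 = 291720.
Probability = 291720/10518300 = 374/13485.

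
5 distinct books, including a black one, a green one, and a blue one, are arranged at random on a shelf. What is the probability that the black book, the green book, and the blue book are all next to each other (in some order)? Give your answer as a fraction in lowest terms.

There are 5! = 120 arrangements.
Treat the three as one block: 3! placements × 3! orders within the block = 6·6 = 36.
Probability = 36/120 = 3/10.

3/10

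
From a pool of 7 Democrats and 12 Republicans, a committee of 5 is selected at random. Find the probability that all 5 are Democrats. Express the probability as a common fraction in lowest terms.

7/3876

There are C(19,5) = 11628 possible selections.
Selections with all Democrats: C(7,5) = 21.
Probability = 21/11628 = 7/3876.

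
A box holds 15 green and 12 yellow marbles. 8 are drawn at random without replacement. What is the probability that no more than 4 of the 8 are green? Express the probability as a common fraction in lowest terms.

Total selections: C(27,8) = 2220075.
Count the complement (more than 4 green): C(15,5)·C(12,3) + C(15,6)·C(12,2) + C(15,7)·C(12,1) + C(15,8)·C(12,0) = 660660 + 330330 + 77220 + 6435 = 1074645.
Probability = 1 − 1074645/2220075 = 1145430/2220075 = 178/345.

178/345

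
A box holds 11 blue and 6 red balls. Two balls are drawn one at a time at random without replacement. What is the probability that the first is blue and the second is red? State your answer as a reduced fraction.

Multiply the conditional probabilities at each draw: 11/17 · 6/16 = 66/272 = 33/136.

33/136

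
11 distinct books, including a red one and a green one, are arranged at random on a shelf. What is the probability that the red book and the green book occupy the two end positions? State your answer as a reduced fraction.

There are 11! = 39916800 arrangements.
Place the red book and the green book at the ends in 2 ways, arrange the remaining 9 in 9! = 362880 ways: 2·362880 = 725760.
Probability = 725760/39916800 = 1/55.

1/55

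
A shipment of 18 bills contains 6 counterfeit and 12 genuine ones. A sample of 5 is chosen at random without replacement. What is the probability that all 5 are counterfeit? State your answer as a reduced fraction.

1/1428

There are C(18,5) = 8568 possible selections.
Selections with all counterfeit: C(6,5) = 6.
Probability = 6/8568 = 1/1428.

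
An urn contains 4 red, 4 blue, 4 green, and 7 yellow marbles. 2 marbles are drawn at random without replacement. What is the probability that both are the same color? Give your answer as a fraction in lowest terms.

There are C(19,2) = 171 ways to draw 2 marbles.
All same color: C(4,2) + C(4,2) + C(4,2) + C(7,2) = 6 + 6 + 6 + 21 = 39.
Probability = 39/171 = 13/57.

13/57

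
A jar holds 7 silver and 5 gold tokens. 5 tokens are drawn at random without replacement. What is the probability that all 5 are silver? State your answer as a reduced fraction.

There are C(12,5) = 792 possible selections.
Selections with all silver: C(7,5) = 21.
Probability = 21/792 = 7/264.

7/264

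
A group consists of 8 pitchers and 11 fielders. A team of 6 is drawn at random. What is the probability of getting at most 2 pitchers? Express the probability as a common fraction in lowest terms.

There are C(19,6) = 27132 ways to choose the 6.
Favorable selections (at most 2 pitchers): C(8,0)·C(11,6) + C(8,1)·C(11,5) + C(8,2)·C(11,4) = 462 + 3696 + 9240 = 13398.
Probability = 13398/27132 = 319/646.

319/646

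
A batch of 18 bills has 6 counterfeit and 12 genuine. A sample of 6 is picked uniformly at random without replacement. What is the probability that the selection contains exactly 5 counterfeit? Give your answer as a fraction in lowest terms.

The sample space is all 6-subsets of the 18: C(18,6) = 18564.
Selections with exactly 5 counterfeit: choose 5 of the 6 counterfeit and 1 of the 12 genuine, C(6,5)·C(12,1) = 6·12 = 72.
Probability = 72/18564 = 6/1547.

6/1547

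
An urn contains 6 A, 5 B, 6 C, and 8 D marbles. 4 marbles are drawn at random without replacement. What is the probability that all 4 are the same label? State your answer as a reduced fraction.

There are C(25,4) = 12650 ways to draw 4 marbles.
All same label: C(6,4) + C(5,4) + C(6,4) + C(8,4) = 15 + 5 + 15 + 70 = 105.
Probability = 105/12650 = 21/2530.

21/2530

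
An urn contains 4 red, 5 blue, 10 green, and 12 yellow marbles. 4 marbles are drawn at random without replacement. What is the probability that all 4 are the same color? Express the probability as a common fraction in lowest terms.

There are C(31,4) = 31465 ways to draw 4 marbles.
All same color: C(4,4) + C(5,4) + C(10,4) + C(12,4) = 1 + 5 + 210 + 495 = 711.
Probability = 711/31465.

711/31465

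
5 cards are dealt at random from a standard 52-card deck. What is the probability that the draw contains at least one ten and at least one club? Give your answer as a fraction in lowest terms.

There are C(52,5) = 2598960 possible draws.
By inclusion-exclusion on the complements, draws missing all tens or all clubs: C(48,5) + C(39,5) − C(36,5) = 1712304 + 575757 − 376992 = 1911069.
So draws with at least one of each: 2598960 − 1911069 = 687891, probability 687891/2598960 = 229297/866320.

229297/866320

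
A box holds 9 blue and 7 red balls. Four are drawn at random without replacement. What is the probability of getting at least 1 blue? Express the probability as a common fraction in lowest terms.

Total selections: C(16,4) = 1820.
The complement is all 4 are red: C(7,4) = 35.
Probability = 1 − 35/1820 = 1785/1820 = 51/52.

51/52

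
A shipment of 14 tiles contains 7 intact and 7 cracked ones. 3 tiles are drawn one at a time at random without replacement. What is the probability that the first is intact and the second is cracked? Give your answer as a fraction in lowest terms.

7/26

Multiply the conditional probabilities at each draw: 7/14 · 7/13 = 49/182 = 7/26.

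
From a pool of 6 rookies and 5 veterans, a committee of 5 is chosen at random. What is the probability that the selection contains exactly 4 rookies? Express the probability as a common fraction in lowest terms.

The sample space is all 5-subsets of the 11: C(11,5) = 462.
Selections with exactly 4 rookies: choose 4 of the 6 rookies and 1 of the 5 veterans, C(6,4)·C(5,1) = 15·5 = 75.
Probability = 75/462 = 25/154.

25/154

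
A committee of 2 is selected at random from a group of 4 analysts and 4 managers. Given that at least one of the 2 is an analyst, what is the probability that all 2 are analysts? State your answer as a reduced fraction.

Work in counts. Selections with at least one analyst: C(8,2) − C(4,2) = 28 − 6 = 22.
Of those, selections where all 2 are analysts: C(4,2) = 6.
Conditional probability = 6/22 = 3/11.

3/11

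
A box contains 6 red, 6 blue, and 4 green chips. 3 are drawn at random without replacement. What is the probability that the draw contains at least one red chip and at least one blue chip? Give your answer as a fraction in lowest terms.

There are C(16,3) = 560 possible draws.
By inclusion-exclusion on the complements, draws missing all red or all blue: C(10,3) + C(10,3) − C(4,3) = 120 + 120 − 4 = 236.
So draws with at least one of each: 560 − 236 = 324, probability 324/560 = 81/140.

81/140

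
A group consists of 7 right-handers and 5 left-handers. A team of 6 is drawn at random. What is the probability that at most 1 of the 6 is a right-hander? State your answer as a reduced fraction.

1/132

Total selections: C(12,6) = 924.
Favorable selections (at most 1 right-hander): C(7,1)·C(5,5) = 7.
Probability = 7/924 = 1/132.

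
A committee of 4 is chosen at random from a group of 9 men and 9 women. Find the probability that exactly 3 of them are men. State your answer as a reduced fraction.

There are C(18,4) = 3060 ways to choose 4 from 18.
Selections with exactly 3 men: choose 3 of the 9 men and 1 of the 9 women, C(9,3)·C(9,1) = 84·9 = 756.
Probability = 756/3060 = 21/85.

21/85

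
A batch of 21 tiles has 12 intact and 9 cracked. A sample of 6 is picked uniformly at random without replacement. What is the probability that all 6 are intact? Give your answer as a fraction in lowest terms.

There are C(21,6) = 54264 possible selections.
Selections with all intact: C(12,6) = 924.
Probability = 924/54264 = 11/646.

11/646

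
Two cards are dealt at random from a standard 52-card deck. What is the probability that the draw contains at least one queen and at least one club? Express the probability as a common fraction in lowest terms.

29/442

There are C(52,2) = 1326 possible draws.
By inclusion-exclusion on the complements, draws missing all queens or all clubs: C(48,2) + C(39,2) − C(36,2) = 1128 + 741 − 630 = 1239.
So draws with at least one of each: 1326 − 1239 = 87, probability 87/1326 = 29/442.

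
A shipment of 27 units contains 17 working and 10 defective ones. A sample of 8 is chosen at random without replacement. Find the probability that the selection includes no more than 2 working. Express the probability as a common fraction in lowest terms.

Total selections: C(27,8) = 2220075.
Favorable selections (no more than 2 working): C(17,0)·C(10,8) + C(17,1)·C(10,7) + C(17,2)·C(10,6) = 45 + 2040 + 28560 = 30645.
Probability = 30645/2220075 = 227/16445.

227/16445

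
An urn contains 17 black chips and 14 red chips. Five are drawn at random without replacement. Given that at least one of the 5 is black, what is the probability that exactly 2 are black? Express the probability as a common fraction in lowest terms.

Work in counts. Selections with at least one black: C(31,5) − C(14,5) = 169911 − 2002 = 167909.
Of those, selections where exactly 2 are black: C(17,2)·C(14,3) = 136·364 = 49504.
Conditional probability = 49504/167909 = 416/1411.

416/1411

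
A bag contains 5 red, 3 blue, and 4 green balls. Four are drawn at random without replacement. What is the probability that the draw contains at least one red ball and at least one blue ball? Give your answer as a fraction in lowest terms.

There are C(12,4) = 495 possible draws.
By inclusion-exclusion on the complements, draws missing all red or all blue: C(7,4) + C(9,4) − C(4,4) = 35 + 126 − 1 = 160.
So draws with at least one of each: 495 − 160 = 335, probability 335/495 = 67/99.

67/99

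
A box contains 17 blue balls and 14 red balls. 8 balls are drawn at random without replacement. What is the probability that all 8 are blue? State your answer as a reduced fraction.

There are C(31,8) = 7888725 possible selections.
Selections with all blue: C(17,8) = 24310.
Probability = 24310/7888725 = 374/121365.

374/121365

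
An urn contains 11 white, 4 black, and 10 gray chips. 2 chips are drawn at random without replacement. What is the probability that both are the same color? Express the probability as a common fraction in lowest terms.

53/150

There are C(25,2) = 300 ways to draw 2 chips.
All same color: C(11,2) + C(4,2) + C(10,2) = 55 + 6 + 45 = 106.
Probability = 106/300 = 53/150.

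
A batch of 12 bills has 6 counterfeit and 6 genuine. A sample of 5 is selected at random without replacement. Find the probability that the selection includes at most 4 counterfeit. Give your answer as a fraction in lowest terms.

131/132

Total selections: C(12,5) = 792.
Favorable selections (at most 4 counterfeit): C(6,0)·C(6,5) + C(6,1)·C(6,4) + C(6,2)·C(6,3) + C(6,3)·C(6,2) + C(6,4)·C(6,1) = 6 + 90 + 300 + 300 + 90 = 786.
Probability = 786/792 = 131/132.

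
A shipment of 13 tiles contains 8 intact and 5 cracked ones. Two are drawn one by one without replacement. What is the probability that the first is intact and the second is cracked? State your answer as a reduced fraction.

Multiply the conditional probabilities at each draw: 8/13 · 5/12 = 40/156 = 10/39.

10/39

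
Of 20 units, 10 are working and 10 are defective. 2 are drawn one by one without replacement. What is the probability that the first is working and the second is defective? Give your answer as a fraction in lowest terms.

5/19

Multiply the conditional probabilities at each draw: 10/20 · 10/19 = 100/380 = 5/19.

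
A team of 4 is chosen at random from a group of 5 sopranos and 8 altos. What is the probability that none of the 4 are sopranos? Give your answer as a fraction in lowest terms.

14/143

There are C(13,4) = 715 possible selections.
Selections with no sopranos (all altos): C(8,4) = 70.
Probability = 70/715 = 14/143.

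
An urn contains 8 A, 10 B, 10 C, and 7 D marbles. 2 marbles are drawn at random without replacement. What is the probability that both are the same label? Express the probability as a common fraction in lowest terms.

There are C(35,2) = 595 ways to draw 2 marbles.
All same label: C(8,2) + C(10,2) + C(10,2) + C(7,2) = 28 + 45 + 45 + 21 = 139.
Probability = 139/595.

139/595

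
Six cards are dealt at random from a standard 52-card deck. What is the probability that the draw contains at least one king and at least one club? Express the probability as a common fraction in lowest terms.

6772177/20358520

There are C(52,6) = 20358520 possible draws.
By inclusion-exclusion on the complements, draws missing all kings or all clubs: C(48,6) + C(39,6) − C(36,6) = 12271512 + 3262623 − 1947792 = 13586343.
So draws with at least one of each: 20358520 − 13586343 = 6772177, probability 6772177/20358520.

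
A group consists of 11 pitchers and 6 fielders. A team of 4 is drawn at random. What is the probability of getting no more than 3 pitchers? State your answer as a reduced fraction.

205/238

Total selections: C(17,4) = 2380.
The complement is exactly 4 pitchers: C(11,4)·C(6,0) = 330.
Probability = 1 − 330/2380 = 2050/2380 = 205/238.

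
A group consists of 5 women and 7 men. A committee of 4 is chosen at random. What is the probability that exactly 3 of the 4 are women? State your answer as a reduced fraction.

14/99

The sample space is all 4-subsets of the 12: C(12,4) = 495.
Selections with exactly 3 women: choose 3 of the 5 women and 1 of the 7 men, C(5,3)·C(7,1) = 10·7 = 70.
Probability = 70/495 = 14/99.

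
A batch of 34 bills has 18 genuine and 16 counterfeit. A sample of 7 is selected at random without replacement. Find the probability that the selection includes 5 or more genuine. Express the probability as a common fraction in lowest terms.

4989/19778

There are C(34,7) = 5379616 ways to choose the 7.
Favorable selections (5 or more genuine): C(18,5)·C(16,2) + C(18,6)·C(16,1) + C(18,7)·C(16,0) = 1028160 + 297024 + 31824 = 1357008.
Probability = 1357008/5379616 = 4989/19778.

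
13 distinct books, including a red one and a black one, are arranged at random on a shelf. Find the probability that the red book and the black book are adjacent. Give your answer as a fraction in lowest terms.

2/13

There are 13! = 6227020800 arrangements.
Treat the red book and the black book as a block: 12! arrangements of the blocks × 2 orders within the block = 2·479001600 = 958003200.
Probability = 958003200/6227020800 = 2/13.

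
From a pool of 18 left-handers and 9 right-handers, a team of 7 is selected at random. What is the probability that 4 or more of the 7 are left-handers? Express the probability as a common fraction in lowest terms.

There are C(27,7) = 888030 ways to choose the 7.
Favorable selections (4 or more left-handers): C(18,4)·C(9,3) + C(18,5)·C(9,2) + C(18,6)·C(9,1) + C(18,7)·C(9,0) = 257040 + 308448 + 167076 + 31824 = 764388.
Probability = 764388/888030 = 42466/49335.

42466/49335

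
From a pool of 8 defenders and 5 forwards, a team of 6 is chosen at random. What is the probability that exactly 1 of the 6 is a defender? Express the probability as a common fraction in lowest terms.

2/429

There are C(13,6) = 1716 ways to choose 6 from 13.
Selections with exactly 1 defender: choose 1 of the 8 defenders and 5 of the 5 forwards, C(8,1)·C(5,5) = 8·1 = 8.
Probability = 8/1716 = 2/429.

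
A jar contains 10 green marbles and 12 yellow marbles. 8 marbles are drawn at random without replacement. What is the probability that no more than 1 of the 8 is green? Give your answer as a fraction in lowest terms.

There are C(22,8) = 319770 ways to choose the 8.
Favorable selections (no more than 1 green): C(10,0)·C(12,8) + C(10,1)·C(12,7) = 495 + 7920 = 8415.
Probability = 8415/319770 = 1/38.

1/38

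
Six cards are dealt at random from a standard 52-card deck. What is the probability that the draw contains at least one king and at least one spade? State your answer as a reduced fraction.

There are C(52,6) = 20358520 possible draws.
By inclusion-exclusion on the complements, draws missing all kings or all spades: C(48,6) + C(39,6) − C(36,6) = 12271512 + 3262623 − 1947792 = 13586343.
So draws with at least one of each: 20358520 − 13586343 = 6772177, probability 6772177/20358520.

6772177/20358520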